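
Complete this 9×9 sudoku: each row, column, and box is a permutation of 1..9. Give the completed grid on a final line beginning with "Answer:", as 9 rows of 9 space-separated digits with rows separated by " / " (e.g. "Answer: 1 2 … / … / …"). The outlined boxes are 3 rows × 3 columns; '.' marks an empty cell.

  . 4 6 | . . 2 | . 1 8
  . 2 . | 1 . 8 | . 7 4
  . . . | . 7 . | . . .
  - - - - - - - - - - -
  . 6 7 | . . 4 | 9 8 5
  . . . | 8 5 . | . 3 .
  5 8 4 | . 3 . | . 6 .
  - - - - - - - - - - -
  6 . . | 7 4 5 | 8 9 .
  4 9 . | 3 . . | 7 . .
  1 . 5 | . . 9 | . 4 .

Step 1. [r3c9∈{2,3,6,9}] col 9 places 9 nowhere but r3c9. So r3c9=9.
Step 2. [r3c6∈{3,6}] across col 6, 3 lands solely at r3c6 ⇒ r3c6=3.
Step 3. [r5c2∈{1}] only 1 remains possible at r5c2 ⇒ r5c2=1.
Step 4. [r2c7∈{3,5,6}] 5 has one home in row 2: r2c7. So r2c7=5.
Step 5. [r2c5∈{6,9}] 6 has one home in row 2: r2c5 ⇒ r2c5=6.
Step 6. [r7c9∈{1,2,3}] in row 7, 1 fits only at r7c9 ⇒ r7c9=1.
Step 7. [r9c9∈{2,3,6}] 3 has one home in col 9: r9c9. So r9c9=3.
Step 8. [r4c4∈{2}] r4c4 is down to just 2 ⇒ r4c4=2.
Step 9. [r5c1∈{2,9}] r5c1 is the only open cell in col 1 admitting 2 ⇒ r5c1=2.
Step 10. [r8c9∈{2,6}] r8c9 is the only open cell in col 9 admitting 6, so r8c9=6.
Step 11. [r9c7∈{2}] r9c7 is down to just 2, so r9c7=2.
Step 12. [r8c3∈{2,8}] 8 has one home in box 7: r8c3 ⇒ r8c3=8.
Step 13. [r5c9∈{7}] only 7 remains possible at r5c9. So r5c9=7.
Step 14. [r8c6∈{1}] nothing but 1 survives at r8c6 ⇒ r8c6=1.
Step 15. [r4c1∈{3}] r4c1 is down to just 3. So r4c1=3.
Step 16. [r2c3∈{3,9}] in row 2, 3 fits only at r2c3, so r2c3=3.
Step 17. [r1c4∈{5,9}] row 1 places 5 nowhere but r1c4. So r1c4=5.
Step 18. [r1c5∈{9}] only 9 remains possible at r1c5. So r1c5=9.
Step 19. [r4c5∈{1}] nothing but 1 survives at r4c5, so r4c5=1.
Step 20. [r6c6∈{7}] r6c6 is down to just 7, so r6c6=7.
Step 21. [r3c3∈{1}] r3c3's peers cover all but 1. So r3c3=1.
Step 22. [r5c6∈{6}] r5c6 has the single candidate 6 ⇒ r5c6=6.
Step 23. [r2c1∈{9}] r2c1's peers cover all but 9, so r2c1=9.
Step 24. [r1c7∈{3}] r1c7 is down to just 3. So r1c7=3.
Step 25. [r9c4∈{6}] r9c4's peers cover all but 6 ⇒ r9c4=6.
Step 26. [r3c1∈{8}] only 8 remains possible at r3c1, so r3c1=8.
Step 27. [r9c2∈{7}] only 7 remains possible at r9c2. So r9c2=7.
Step 28. [r7c3∈{2}] r7c3 is down to just 2. So r7c3=2.
Step 29. [r5c3∈{9}] r5c3 has the single candidate 9. So r5c3=9.
Step 30. [r8c8∈{5}] r8c8 has the single candidate 5, so r8c8=5.
Step 31. [r1c1∈{7}] r1c1 is down to just 7, so r1c1=7.
Step 32. [r3c8∈{2}] r3c8 is down to just 2. So r3c8=2.
Step 33. [r6c7∈{1}] only 1 remains possible at r6c7. So r6c7=1.
Step 34. [r8c5∈{2}] r8c5's peers cover all but 2. So r8c5=2.
Step 35. [r5c7∈{4}] r5c7 has the single candidate 4, so r5c7=4.
Step 36. [r3c2∈{5}] nothing but 5 survives at r3c2 ⇒ r3c2=5.
Step 37. [r6c4∈{9}] only 9 remains possible at r6c4, so r6c4=9.
Step 38. [r9c5∈{8}] r9c5 is down to just 8. So r9c5=8.
Step 39. [r6c9∈{2}] r6c9 has the single candidate 2. So r6c9=2.
Step 40. [r3c7∈{6}] only 6 remains possible at r3c7, so r3c7=6.
Step 41. [r3c4∈{4}] r3c4's peers cover all but 4 ⇒ r3c4=4.
Step 42. [r7c2∈{3}] r7c2 has the single candidate 3 ⇒ r7c2=3.

Answer: 7 4 6 5 9 2 3 1 8 / 9 2 3 1 6 8 5 7 4 / 8 5 1 4 7 3 6 2 9 / 3 6 7 2 1 4 9 8 5 / 2 1 9 8 5 6 4 3 7 / 5 8 4 9 3 7 1 6 2 / 6 3 2 7 4 5 8 9 1 / 4 9 8 3 2 1 7 5 6 / 1 7 5 6 8 9 2 4 3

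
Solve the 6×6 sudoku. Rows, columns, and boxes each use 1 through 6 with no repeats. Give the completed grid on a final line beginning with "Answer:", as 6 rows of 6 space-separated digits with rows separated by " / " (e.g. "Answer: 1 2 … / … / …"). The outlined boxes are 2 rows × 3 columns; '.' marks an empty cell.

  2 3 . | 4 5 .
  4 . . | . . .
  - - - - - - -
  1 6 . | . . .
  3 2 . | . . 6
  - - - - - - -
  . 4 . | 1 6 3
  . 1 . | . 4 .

Step 1. [r4c4∈{5}] nothing but 5 survives at r4c4, so r4c4=5.
Step 2. [r3c3∈{4,5}] r3c3 is the only open cell in row 3 admitting 5 ⇒ r3c3=5.
Step 3. [r6c4∈{2}] r6c4 is down to just 2 ⇒ r6c4=2.
Step 4. [r1c3∈{1,6}] in row 1, 6 fits only at r1c3. So r1c3=6.
Step 5. [r1c6∈{1}] r1c6's peers cover all but 1. So r1c6=1.
Step 6. [r3c4∈{3}] only 3 remains possible at r3c4. So r3c4=3.
Step 7. [r2c6∈{2}] r2c6 has the single candidate 2 ⇒ r2c6=2.
Step 8. [r6c1∈{5,6}] r6c1 is the only open cell in row 6 admitting 6, so r6c1=6.
Step 9. [r3c5∈{2}] only 2 remains possible at r3c5 ⇒ r3c5=2.
Step 10. [r3c6∈{4}] r3c6's peers cover all but 4. So r3c6=4.
Step 11. [r4c3∈{4}] r4c3 is down to just 4. So r4c3=4.
Step 12. [r5c3∈{2}] only 2 remains possible at r5c3 ⇒ r5c3=2.
Step 13. [r2c2∈{5}] r2c2's peers cover all but 5 ⇒ r2c2=5.
Step 14. [r2c3∈{1}] nothing but 1 survives at r2c3. So r2c3=1.
Step 15. [r6c3∈{3}] r6c3 has the single candidate 3 ⇒ r6c3=3.
Step 16. [r2c4∈{6}] r2c4 has the single candidate 6. So r2c4=6.
Step 17. [r4c5∈{1}] nothing but 1 survives at r4c5 ⇒ r4c5=1.
Step 18. [r5c1∈{5}] r5c1 is down to just 5, so r5c1=5.
Step 19. [r2c5∈{3}] only 3 remains possible at r2c5, so r2c5=3.
Step 20. [r6c6∈{5}] r6c6 has the single candidate 5, so r6c6=5.

Answer: 2 3 6 4 5 1 / 4 5 1 6 3 2 / 1 6 5 3 2 4 / 3 2 4 5 1 6 / 5 4 2 1 6 3 / 6 1 3 2 4 5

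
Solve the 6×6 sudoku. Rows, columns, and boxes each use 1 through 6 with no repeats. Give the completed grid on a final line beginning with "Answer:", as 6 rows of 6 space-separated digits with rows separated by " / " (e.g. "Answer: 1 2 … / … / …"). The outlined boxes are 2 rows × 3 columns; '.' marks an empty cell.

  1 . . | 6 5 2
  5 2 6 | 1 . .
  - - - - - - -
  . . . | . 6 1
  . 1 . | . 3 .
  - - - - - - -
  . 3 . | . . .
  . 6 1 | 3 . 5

Step 1. [r4c6∈{4}] r4c6 has the single candidate 4, so r4c6=4.
Step 2. [r5c4∈{2,4}] across col 4, 4 lands solely at r5c4. So r5c4=4.
Step 3. [r5c1∈{2}] r5c1 is down to just 2 ⇒ r5c1=2.
Step 4. [r3c2∈{4,5}] col 2 places 5 nowhere but r3c2, so r3c2=5.
Step 5. [r4c3∈{2}] nothing but 2 survives at r4c3. So r4c3=2.
Step 6. [r1c3∈{3,4}] r1c3 is the only open cell in row 1 admitting 3. So r1c3=3.
Step 7. [r3c1∈{3,4}] row 3 places 3 nowhere but r3c1. So r3c1=3.
Step 8. [r4c1∈{6}] r4c1's peers cover all but 6. So r4c1=6.
Step 9. [r5c5∈{1}] r5c5 has the single candidate 1 ⇒ r5c5=1.
Step 10. [r2c5∈{4}] nothing but 4 survives at r2c5. So r2c5=4.
Step 11. [r1c2∈{4}] r1c2 is down to just 4. So r1c2=4.
Step 12. [r5c3∈{5}] r5c3 has the single candidate 5. So r5c3=5.
Step 13. [r6c1∈{4}] r6c1 is down to just 4. So r6c1=4.
Step 14. [r6c5∈{2}] r6c5's peers cover all but 2 ⇒ r6c5=2.
Step 15. [r5c6∈{6}] r5c6 has the single candidate 6 ⇒ r5c6=6.
Step 16. [r3c4∈{2}] r3c4's peers cover all but 2 ⇒ r3c4=2.
Step 17. [r2c6∈{3}] r2c6's peers cover all but 3 ⇒ r2c6=3.
Step 18. [r3c3∈{4}] r3c3's peers cover all but 4. So r3c3=4.
Step 19. [r4c4∈{5}] r4c4 has the single candidate 5. So r4c4=5.

Answer: 1 4 3 6 5 2 / 5 2 6 1 4 3 / 3 5 4 2 6 1 / 6 1 2 5 3 4 / 2 3 5 4 1 6 / 4 6 1 3 2 5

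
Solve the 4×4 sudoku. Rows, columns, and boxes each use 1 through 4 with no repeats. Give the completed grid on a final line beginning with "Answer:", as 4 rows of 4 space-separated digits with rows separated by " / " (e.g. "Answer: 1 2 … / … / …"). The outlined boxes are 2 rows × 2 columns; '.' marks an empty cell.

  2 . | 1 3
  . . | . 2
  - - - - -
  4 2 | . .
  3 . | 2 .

Step 1. [r4c2∈{1}] r4c2 has the single candidate 1, so r4c2=1.
Step 2. [r2c3∈{4}] r2c3 has the single candidate 4 ⇒ r2c3=4.
Step 3. [r1c2∈{4}] r1c2's peers cover all but 4 ⇒ r1c2=4.
Step 4. [r2c2∈{3}] nothing but 3 survives at r2c2 ⇒ r2c2=3.
Step 5. [r4c4∈{4}] nothing but 4 survives at r4c4 ⇒ r4c4=4.
Step 6. [r3c3∈{3}] only 3 remains possible at r3c3, so r3c3=3.
Step 7. [r3c4∈{1}] only 1 remains possible at r3c4. So r3c4=1.
Step 8. [r2c1∈{1}] r2c1 has the single candidate 1, so r2c1=1.

Answer: 2 4 1 3 / 1 3 4 2 / 4 2 3 1 / 3 1 2 4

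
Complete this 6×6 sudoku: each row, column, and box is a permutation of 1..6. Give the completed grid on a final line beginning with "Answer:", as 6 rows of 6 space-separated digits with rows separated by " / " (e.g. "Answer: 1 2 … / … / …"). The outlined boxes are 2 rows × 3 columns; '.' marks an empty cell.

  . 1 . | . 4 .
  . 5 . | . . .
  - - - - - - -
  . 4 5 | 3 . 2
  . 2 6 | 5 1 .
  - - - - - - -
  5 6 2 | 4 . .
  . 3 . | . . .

Step 1. [r1c3∈{3}] r1c3 is down to just 3. So r1c3=3.
Step 2. [r6c3∈{1,4}] 1 has one home in col 3: r6c3, so r6c3=1.
Step 3. [r2c4∈{1,2,6}] 1 has one home in col 4: r2c4. So r2c4=1.
Step 4. [r6c5∈{2,5,6}] r6c5 is the only open cell in col 5 admitting 5. So r6c5=5.
Step 5. [r2c5∈{2,3,6}] col 5 places 2 nowhere but r2c5 ⇒ r2c5=2.
Step 6. [r1c4∈{6}] only 6 remains possible at r1c4. So r1c4=6.
Step 7. [r5c5∈{3}] r5c5 has the single candidate 3 ⇒ r5c5=3.
Step 8. [r6c1∈{4}] r6c1's peers cover all but 4 ⇒ r6c1=4.
Step 9. [r1c1∈{2}] nothing but 2 survives at r1c1 ⇒ r1c1=2.
Step 10. [r3c1∈{1}] nothing but 1 survives at r3c1 ⇒ r3c1=1.
Step 11. [r3c5∈{6}] only 6 remains possible at r3c5 ⇒ r3c5=6.
Step 12. [r6c4∈{2}] r6c4 has the single candidate 2 ⇒ r6c4=2.
Step 13. [r2c1∈{6}] r2c1's peers cover all but 6. So r2c1=6.
Step 14. [r2c6∈{3}] r2c6 is down to just 3 ⇒ r2c6=3.
Step 15. [r4c1∈{3}] r4c1 is down to just 3. So r4c1=3.
Step 16. [r6c6∈{6}] r6c6 has the single candidate 6, so r6c6=6.
Step 17. [r4c6∈{4}] nothing but 4 survives at r4c6, so r4c6=4.
Step 18. [r5c6∈{1}] r5c6 is down to just 1 ⇒ r5c6=1.
Step 19. [r2c3∈{4}] only 4 remains possible at r2c3 ⇒ r2c3=4.
Step 20. [r1c6∈{5}] r1c6's peers cover all but 5, so r1c6=5.

Answer: 2 1 3 6 4 5 / 6 5 4 1 2 3 / 1 4 5 3 6 2 / 3 2 6 5 1 4 / 5 6 2 4 3 1 / 4 3 1 2 5 6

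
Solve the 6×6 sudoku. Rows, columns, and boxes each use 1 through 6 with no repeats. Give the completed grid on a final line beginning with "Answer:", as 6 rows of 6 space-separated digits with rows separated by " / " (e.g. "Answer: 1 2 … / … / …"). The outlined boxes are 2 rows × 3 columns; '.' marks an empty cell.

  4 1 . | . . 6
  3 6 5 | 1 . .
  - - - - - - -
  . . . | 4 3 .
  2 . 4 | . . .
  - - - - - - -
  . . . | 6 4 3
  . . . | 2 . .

Step 1. [r3c2∈{5}] r3c2 is down to just 5, so r3c2=5.
Step 2. [r6c3∈{1,3,6}] across col 3, 3 lands solely at r6c3 ⇒ r6c3=3.
Step 3. [r4c4∈{5}] r4c4 has the single candidate 5 ⇒ r4c4=5.
Step 4. [r4c6∈{1}] only 1 remains possible at r4c6 ⇒ r4c6=1.
Step 5. [r6c1∈{1,5,6}] 6 has one home in row 6: r6c1, so r6c1=6.
Step 6. [r3c1∈{1}] only 1 remains possible at r3c1, so r3c1=1.
Step 7. [r1c3∈{2}] r1c3 has the single candidate 2, so r1c3=2.
Step 8. [r3c6∈{2}] only 2 remains possible at r3c6 ⇒ r3c6=2.
Step 9. [r6c5∈{1,5}] row 6 places 1 nowhere but r6c5, so r6c5=1.
Step 10. [r5c3∈{1}] r5c3 is down to just 1 ⇒ r5c3=1.
Step 11. [r1c5∈{5}] r1c5 has the single candidate 5 ⇒ r1c5=5.
Step 12. [r2c6∈{4}] r2c6 is down to just 4 ⇒ r2c6=4.
Step 13. [r3c3∈{6}] only 6 remains possible at r3c3, so r3c3=6.
Step 14. [r6c2∈{4}] nothing but 4 survives at r6c2 ⇒ r6c2=4.
Step 15. [r6c6∈{5}] nothing but 5 survives at r6c6, so r6c6=5.
Step 16. [r4c2∈{3}] only 3 remains possible at r4c2. So r4c2=3.
Step 17. [r5c2∈{2}] r5c2 is down to just 2 ⇒ r5c2=2.
Step 18. [r5c1∈{5}] r5c1's peers cover all but 5, so r5c1=5.
Step 19. [r2c5∈{2}] nothing but 2 survives at r2c5 ⇒ r2c5=2.
Step 20. [r1c4∈{3}] only 3 remains possible at r1c4, so r1c4=3.
Step 21. [r4c5∈{6}] only 6 remains possible at r4c5. So r4c5=6.

Answer: 4 1 2 3 5 6 / 3 6 5 1 2 4 / 1 5 6 4 3 2 / 2 3 4 5 6 1 / 5 2 1 6 4 3 / 6 4 3 2 1 5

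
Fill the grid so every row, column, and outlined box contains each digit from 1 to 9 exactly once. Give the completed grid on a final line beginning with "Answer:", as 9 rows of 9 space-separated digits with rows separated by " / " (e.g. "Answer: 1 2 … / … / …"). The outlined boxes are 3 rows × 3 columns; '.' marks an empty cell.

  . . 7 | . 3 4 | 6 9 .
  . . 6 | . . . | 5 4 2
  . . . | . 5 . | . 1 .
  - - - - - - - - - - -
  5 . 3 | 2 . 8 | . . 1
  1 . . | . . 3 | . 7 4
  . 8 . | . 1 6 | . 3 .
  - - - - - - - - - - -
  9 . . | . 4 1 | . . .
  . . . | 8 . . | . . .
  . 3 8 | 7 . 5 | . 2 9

Step 1. [r5c5∈{9}] r5c5's peers cover all but 9. So r5c5=9.
Step 2. [r5c3∈{2}] r5c3's peers cover all but 2. So r5c3=2.
Step 3. [r7c2∈{2,5,6,7}] row 7 places 2 nowhere but r7c2, so r7c2=2.
Step 4. [r4c2∈{4,6,7,9}] r4c2 is the only open cell in row 4 admitting 4. So r4c2=4.
Step 5. [r8c2∈{1,5,6,7}] r8c2 is the only open cell in col 2 admitting 7, so r8c2=7.
Step 6. [r3c2∈{9}] only 9 remains possible at r3c2. So r3c2=9.
Step 7. [r1c9∈{8}] r1c9 has the single candidate 8 ⇒ r1c9=8.
Step 8. [r3c1∈{2,3,4,8}] r3c1 is the only open cell in row 3 admitting 8. So r3c1=8.
Step 9. [r7c8∈{5,6,8}] r7c8 is the only open cell in col 8 admitting 8. So r7c8=8.
Step 10. [r8c8∈{5,6}] 5 has one home in col 8: r8c8. So r8c8=5.
Step 11. [r9c5∈{6}] r9c5 has the single candidate 6. So r9c5=6.
Step 12. [r7c9∈{3,6,7}] r7c9 is the only open cell in row 7 admitting 6. So r7c9=6.
Step 13. [r8c9∈{3}] only 3 remains possible at r8c9 ⇒ r8c9=3.
Step 14. [r9c1∈{4}] r9c1 has the single candidate 4, so r9c1=4.
Step 15. [r2c2∈{1}] r2c2's peers cover all but 1. So r2c2=1.
Step 16. [r3c9∈{7}] nothing but 7 survives at r3c9. So r3c9=7.
Step 17. [r2c6∈{7,9}] across col 6, 7 lands solely at r2c6 ⇒ r2c6=7.
Step 18. [r3c6∈{2}] r3c6 has the single candidate 2. So r3c6=2.
Step 19. [r6c3∈{9}] nothing but 9 survives at r6c3, so r6c3=9.
Step 20. [r6c9∈{5}] r6c9 has the single candidate 5, so r6c9=5.
Step 21. [r8c3∈{1}] r8c3 has the single candidate 1, so r8c3=1.
Step 22. [r4c5∈{7}] nothing but 7 survives at r4c5, so r4c5=7.
Step 23. [r5c4∈{5}] r5c4 has the single candidate 5 ⇒ r5c4=5.
Step 24. [r2c5∈{8}] r2c5 is down to just 8 ⇒ r2c5=8.
Step 25. [r6c4∈{4}] nothing but 4 survives at r6c4, so r6c4=4.
Step 26. [r4c7∈{9}] r4c7's peers cover all but 9. So r4c7=9.
Step 27. [r7c7∈{7}] nothing but 7 survives at r7c7. So r7c7=7.
Step 28. [r6c7∈{2}] r6c7's peers cover all but 2, so r6c7=2.
Step 29. [r8c7∈{4}] r8c7's peers cover all but 4. So r8c7=4.
Step 30. [r1c1∈{2}] r1c1 has the single candidate 2. So r1c1=2.
Step 31. [r8c1∈{6}] r8c1's peers cover all but 6, so r8c1=6.
Step 32. [r5c7∈{8}] r5c7 has the single candidate 8, so r5c7=8.
Step 33. [r8c6∈{9}] r8c6's peers cover all but 9 ⇒ r8c6=9.
Step 34. [r2c1∈{3}] only 3 remains possible at r2c1 ⇒ r2c1=3.
Step 35. [r4c8∈{6}] nothing but 6 survives at r4c8, so r4c8=6.
Step 36. [r9c7∈{1}] nothing but 1 survives at r9c7. So r9c7=1.
Step 37. [r2c4∈{9}] nothing but 9 survives at r2c4, so r2c4=9.
Step 38. [r1c2∈{5}] r1c2's peers cover all but 5. So r1c2=5.
Step 39. [r5c2∈{6}] only 6 remains possible at r5c2. So r5c2=6.
Step 40. [r3c4∈{6}] only 6 remains possible at r3c4. So r3c4=6.
Step 41. [r7c4∈{3}] nothing but 3 survives at r7c4 ⇒ r7c4=3.
Step 42. [r8c5∈{2}] r8c5 is down to just 2 ⇒ r8c5=2.
Step 43. [r6c1∈{7}] nothing but 7 survives at r6c1 ⇒ r6c1=7.
Step 44. [r3c7∈{3}] only 3 remains possible at r3c7 ⇒ r3c7=3.
Step 45. [r3c3∈{4}] r3c3 is down to just 4. So r3c3=4.
Step 46. [r7c3∈{5}] r7c3 has the single candidate 5. So r7c3=5.
Step 47. [r1c4∈{1}] r1c4's peers cover all but 1 ⇒ r1c4=1.

Answer: 2 5 7 1 3 4 6 9 8 / 3 1 6 9 8 7 5 4 2 / 8 9 4 6 5 2 3 1 7 / 5 4 3 2 7 8 9 6 1 / 1 6 2 5 9 3 8 7 4 / 7 8 9 4 1 6 2 3 5 / 9 2 5 3 4 1 7 8 6 / 6 7 1 8 2 9 4 5 3 / 4 3 8 7 6 5 1 2 9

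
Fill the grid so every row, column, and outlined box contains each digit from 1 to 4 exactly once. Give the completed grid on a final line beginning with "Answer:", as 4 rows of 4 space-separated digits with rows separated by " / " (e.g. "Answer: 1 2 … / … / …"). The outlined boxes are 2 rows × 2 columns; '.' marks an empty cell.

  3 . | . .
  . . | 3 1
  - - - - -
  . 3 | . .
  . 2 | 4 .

Step 1. [r1c3∈{2}] r1c3 has the single candidate 2, so r1c3=2.
Step 2. [r3c1∈{1,4}] 4 has one home in row 3: r3c1 ⇒ r3c1=4.
Step 3. [r2c2∈{4}] nothing but 4 survives at r2c2 ⇒ r2c2=4.
Step 4. [r2c1∈{2}] only 2 remains possible at r2c1 ⇒ r2c1=2.
Step 5. [r3c4∈{2}] r3c4's peers cover all but 2 ⇒ r3c4=2.
Step 6. [r1c4∈{4}] only 4 remains possible at r1c4. So r1c4=4.
Step 7. [r4c4∈{3}] nothing but 3 survives at r4c4 ⇒ r4c4=3.
Step 8. [r3c3∈{1}] r3c3's peers cover all but 1. So r3c3=1.
Step 9. [r4c1∈{1}] r4c1 has the single candidate 1, so r4c1=1.
Step 10. [r1c2∈{1}] only 1 remains possible at r1c2. So r1c2=1.

Answer: 3 1 2 4 / 2 4 3 1 / 4 3 1 2 / 1 2 4 3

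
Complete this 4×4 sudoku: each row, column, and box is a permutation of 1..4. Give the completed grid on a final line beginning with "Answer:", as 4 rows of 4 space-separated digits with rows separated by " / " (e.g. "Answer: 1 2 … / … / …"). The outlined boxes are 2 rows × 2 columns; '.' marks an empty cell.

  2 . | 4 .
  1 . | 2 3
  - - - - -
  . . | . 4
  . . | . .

Step 1. [r3c1∈{3}] r3c1 has the single candidate 3, so r3c1=3.
Step 2. [r3c3∈{1}] nothing but 1 survives at r3c3, so r3c3=1.
Step 3. [r4c2∈{1,2,4}] in row 4, 1 fits only at r4c2, so r4c2=1.
Step 4. [r4c3∈{3}] r4c3 has the single candidate 3. So r4c3=3.
Step 5. [r2c2∈{4}] r2c2's peers cover all but 4 ⇒ r2c2=4.
Step 6. [r1c2∈{3}] r1c2 has the single candidate 3, so r1c2=3.
Step 7. [r4c4∈{2}] r4c4's peers cover all but 2, so r4c4=2.
Step 8. [r3c2∈{2}] r3c2's peers cover all but 2. So r3c2=2.
Step 9. [r4c1∈{4}] r4c1 is down to just 4, so r4c1=4.
Step 10. [r1c4∈{1}] r1c4 is down to just 1, so r1c4=1.

Answer: 2 3 4 1 / 1 4 2 3 / 3 2 1 4 / 4 1 3 2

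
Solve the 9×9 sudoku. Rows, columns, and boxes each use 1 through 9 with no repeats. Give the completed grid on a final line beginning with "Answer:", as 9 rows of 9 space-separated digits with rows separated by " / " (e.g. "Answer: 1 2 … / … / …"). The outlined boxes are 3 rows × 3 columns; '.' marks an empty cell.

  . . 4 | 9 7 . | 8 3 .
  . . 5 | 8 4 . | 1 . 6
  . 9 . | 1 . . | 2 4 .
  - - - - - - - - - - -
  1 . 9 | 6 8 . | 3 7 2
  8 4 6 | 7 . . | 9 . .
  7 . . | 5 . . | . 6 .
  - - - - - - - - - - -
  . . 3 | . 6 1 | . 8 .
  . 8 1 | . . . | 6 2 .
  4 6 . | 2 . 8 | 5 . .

Step 1. [r7c7∈{4,7}] in col 7, 7 fits only at r7c7. So r7c7=7.
Step 2. [r8c4∈{3,4}] col 4 places 3 nowhere but r8c4. So r8c4=3.
Step 3. [r9c5∈{9}] nothing but 9 survives at r9c5 ⇒ r9c5=9.
Step 4. [r6c2∈{2,3}] across box 4, 3 lands solely at r6c2 ⇒ r6c2=3.
Step 5. [r8c5∈{5}] r8c5 has the single candidate 5, so r8c5=5.
Step 6. [r3c5∈{3}] r3c5 has the single candidate 3. So r3c5=3.
Step 7. [r2c6∈{2}] r2c6's peers cover all but 2 ⇒ r2c6=2.
Step 8. [r7c1∈{2,5,9}] across col 1, 5 lands solely at r7c1, so r7c1=5.
Step 9. [r1c9∈{5}] nothing but 5 survives at r1c9 ⇒ r1c9=5.
Step 10. [r5c9∈{1}] only 1 remains possible at r5c9, so r5c9=1.
Step 11. [r4c6∈{4}] r4c6 is down to just 4. So r4c6=4.
Step 12. [r8c9∈{4,9}] r8c9 is the only open cell in row 8 admitting 4 ⇒ r8c9=4.
Step 13. [r1c6∈{6}] r1c6 has the single candidate 6, so r1c6=6.
Step 14. [r2c2∈{7}] nothing but 7 survives at r2c2. So r2c2=7.
Step 15. [r7c2∈{2}] r7c2 has the single candidate 2, so r7c2=2.
Step 16. [r6c3∈{2}] nothing but 2 survives at r6c3 ⇒ r6c3=2.
Step 17. [r6c9∈{8}] nothing but 8 survives at r6c9, so r6c9=8.
Step 18. [r5c6∈{3}] r5c6 is down to just 3 ⇒ r5c6=3.
Step 19. [r8c1∈{9}] only 9 remains possible at r8c1. So r8c1=9.
Step 20. [r5c8∈{5}] nothing but 5 survives at r5c8 ⇒ r5c8=5.
Step 21. [r1c2∈{1}] nothing but 1 survives at r1c2 ⇒ r1c2=1.
Step 22. [r6c6∈{9}] r6c6 is down to just 9. So r6c6=9.
Step 23. [r9c8∈{1}] r9c8 is down to just 1 ⇒ r9c8=1.
Step 24. [r2c1∈{3}] r2c1's peers cover all but 3, so r2c1=3.
Step 25. [r5c5∈{2}] r5c5's peers cover all but 2. So r5c5=2.
Step 26. [r2c8∈{9}] only 9 remains possible at r2c8 ⇒ r2c8=9.
Step 27. [r3c1∈{6}] only 6 remains possible at r3c1 ⇒ r3c1=6.
Step 28. [r6c7∈{4}] r6c7 is down to just 4, so r6c7=4.
Step 29. [r8c6∈{7}] only 7 remains possible at r8c6. So r8c6=7.
Step 30. [r3c9∈{7}] only 7 remains possible at r3c9 ⇒ r3c9=7.
Step 31. [r6c5∈{1}] r6c5 has the single candidate 1, so r6c5=1.
Step 32. [r9c9∈{3}] r9c9's peers cover all but 3. So r9c9=3.
Step 33. [r1c1∈{2}] r1c1 has the single candidate 2 ⇒ r1c1=2.
Step 34. [r7c9∈{9}] nothing but 9 survives at r7c9, so r7c9=9.
Step 35. [r7c4∈{4}] r7c4 is down to just 4 ⇒ r7c4=4.
Step 36. [r4c2∈{5}] r4c2 has the single candidate 5 ⇒ r4c2=5.
Step 37. [r3c3∈{8}] nothing but 8 survives at r3c3, so r3c3=8.
Step 38. [r9c3∈{7}] nothing but 7 survives at r9c3, so r9c3=7.
Step 39. [r3c6∈{5}] r3c6's peers cover all but 5, so r3c6=5.

Answer: 2 1 4 9 7 6 8 3 5 / 3 7 5 8 4 2 1 9 6 / 6 9 8 1 3 5 2 4 7 / 1 5 9 6 8 4 3 7 2 / 8 4 6 7 2 3 9 5 1 / 7 3 2 5 1 9 4 6 8 / 5 2 3 4 6 1 7 8 9 / 9 8 1 3 5 7 6 2 4 / 4 6 7 2 9 8 5 1 3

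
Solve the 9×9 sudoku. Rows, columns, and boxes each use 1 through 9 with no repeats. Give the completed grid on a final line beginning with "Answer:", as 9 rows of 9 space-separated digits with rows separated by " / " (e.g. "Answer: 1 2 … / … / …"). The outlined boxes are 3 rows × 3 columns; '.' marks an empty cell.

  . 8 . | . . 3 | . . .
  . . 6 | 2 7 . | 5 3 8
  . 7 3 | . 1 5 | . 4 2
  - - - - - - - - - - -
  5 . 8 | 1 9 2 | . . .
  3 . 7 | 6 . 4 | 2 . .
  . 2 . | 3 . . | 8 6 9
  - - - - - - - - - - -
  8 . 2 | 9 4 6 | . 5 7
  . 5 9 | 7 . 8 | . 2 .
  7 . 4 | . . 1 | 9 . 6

Step 1. [r1c9∈{1}] nothing but 1 survives at r1c9. So r1c9=1.
Step 2. [r6c1∈{1,4}] 4 has one home in row 6: r6c1, so r6c1=4.
Step 3. [r3c1∈{9}] nothing but 9 survives at r3c1. So r3c1=9.
Step 4. [r8c5∈{3}] r8c5 is down to just 3. So r8c5=3.
Step 5. [r7c7∈{1,3}] box 9 places 3 nowhere but r7c7, so r7c7=3.
Step 6. [r7c2∈{1}] only 1 remains possible at r7c2. So r7c2=1.
Step 7. [r6c5∈{5}] r6c5 is down to just 5 ⇒ r6c5=5.
Step 8. [r8c9∈{4}] r8c9 is down to just 4 ⇒ r8c9=4.
Step 9. [r4c8∈{7}] only 7 remains possible at r4c8 ⇒ r4c8=7.
Step 10. [r1c5∈{6}] r1c5's peers cover all but 6. So r1c5=6.
Step 11. [r3c7∈{6}] r3c7's peers cover all but 6 ⇒ r3c7=6.
Step 12. [r3c4∈{8}] r3c4 is down to just 8 ⇒ r3c4=8.
Step 13. [r2c1∈{1}] r2c1 is down to just 1. So r2c1=1.
Step 14. [r8c7∈{1}] nothing but 1 survives at r8c7, so r8c7=1.
Step 15. [r9c8∈{8}] only 8 remains possible at r9c8, so r9c8=8.
Step 16. [r8c1∈{6}] r8c1 is down to just 6 ⇒ r8c1=6.
Step 17. [r1c8∈{9}] r1c8 is down to just 9 ⇒ r1c8=9.
Step 18. [r4c2∈{6}] r4c2's peers cover all but 6 ⇒ r4c2=6.
Step 19. [r5c8∈{1}] r5c8 has the single candidate 1. So r5c8=1.
Step 20. [r5c5∈{8}] r5c5 is down to just 8. So r5c5=8.
Step 21. [r9c5∈{2}] r9c5 is down to just 2 ⇒ r9c5=2.
Step 22. [r9c2∈{3}] nothing but 3 survives at r9c2 ⇒ r9c2=3.
Step 23. [r5c2∈{9}] nothing but 9 survives at r5c2, so r5c2=9.
Step 24. [r1c1∈{2}] r1c1's peers cover all but 2 ⇒ r1c1=2.
Step 25. [r4c7∈{4}] nothing but 4 survives at r4c7, so r4c7=4.
Step 26. [r1c4∈{4}] only 4 remains possible at r1c4. So r1c4=4.
Step 27. [r4c9∈{3}] nothing but 3 survives at r4c9. So r4c9=3.
Step 28. [r2c6∈{9}] only 9 remains possible at r2c6, so r2c6=9.
Step 29. [r1c3∈{5}] r1c3's peers cover all but 5 ⇒ r1c3=5.
Step 30. [r9c4∈{5}] only 5 remains possible at r9c4, so r9c4=5.
Step 31. [r6c6∈{7}] r6c6 has the single candidate 7 ⇒ r6c6=7.
Step 32. [r5c9∈{5}] nothing but 5 survives at r5c9. So r5c9=5.
Step 33. [r6c3∈{1}] r6c3 is down to just 1. So r6c3=1.
Step 34. [r1c7∈{7}] r1c7 is down to just 7. So r1c7=7.
Step 35. [r2c2∈{4}] nothing but 4 survives at r2c2. So r2c2=4.

Answer: 2 8 5 4 6 3 7 9 1 / 1 4 6 2 7 9 5 3 8 / 9 7 3 8 1 5 6 4 2 / 5 6 8 1 9 2 4 7 3 / 3 9 7 6 8 4 2 1 5 / 4 2 1 3 5 7 8 6 9 / 8 1 2 9 4 6 3 5 7 / 6 5 9 7 3 8 1 2 4 / 7 3 4 5 2 1 9 8 6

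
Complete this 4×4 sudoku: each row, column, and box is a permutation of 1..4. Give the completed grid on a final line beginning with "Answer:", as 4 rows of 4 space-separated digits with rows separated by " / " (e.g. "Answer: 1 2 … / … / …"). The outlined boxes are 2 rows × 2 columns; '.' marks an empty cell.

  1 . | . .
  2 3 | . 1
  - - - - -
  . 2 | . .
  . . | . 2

Step 1. [r2c3∈{4}] nothing but 4 survives at r2c3. So r2c3=4.
Step 2. [r4c2∈{1,4}] 1 has one home in col 2: r4c2 ⇒ r4c2=1.
Step 3. [r4c3∈{3}] r4c3 is down to just 3 ⇒ r4c3=3.
Step 4. [r4c1∈{4}] r4c1's peers cover all but 4. So r4c1=4.
Step 5. [r3c4∈{4}] nothing but 4 survives at r3c4 ⇒ r3c4=4.
Step 6. [r1c2∈{4}] r1c2's peers cover all but 4. So r1c2=4.
Step 7. [r3c1∈{3}] r3c1 has the single candidate 3. So r3c1=3.
Step 8. [r1c4∈{3}] nothing but 3 survives at r1c4, so r1c4=3.
Step 9. [r3c3∈{1}] nothing but 1 survives at r3c3. So r3c3=1.
Step 10. [r1c3∈{2}] r1c3 has the single candidate 2, so r1c3=2.

Answer: 1 4 2 3 / 2 3 4 1 / 3 2 1 4 / 4 1 3 2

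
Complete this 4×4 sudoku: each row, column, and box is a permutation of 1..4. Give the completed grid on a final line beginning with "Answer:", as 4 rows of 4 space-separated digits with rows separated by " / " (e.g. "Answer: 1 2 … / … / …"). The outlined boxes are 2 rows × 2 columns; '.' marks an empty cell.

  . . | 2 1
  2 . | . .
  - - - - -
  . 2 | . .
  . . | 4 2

Step 1. [r3c1∈{1,3,4}] r3c1 is the only open cell in row 3 admitting 4 ⇒ r3c1=4.
Step 2. [r1c1∈{3}] nothing but 3 survives at r1c1, so r1c1=3.
Step 3. [r2c3∈{3}] only 3 remains possible at r2c3 ⇒ r2c3=3.
Step 4. [r2c2∈{1,4}] in row 2, 1 fits only at r2c2. So r2c2=1.
Step 5. [r4c2∈{3}] r4c2 has the single candidate 3, so r4c2=3.
Step 6. [r2c4∈{4}] nothing but 4 survives at r2c4. So r2c4=4.
Step 7. [r1c2∈{4}] nothing but 4 survives at r1c2. So r1c2=4.
Step 8. [r3c4∈{3}] r3c4's peers cover all but 3 ⇒ r3c4=3.
Step 9. [r3c3∈{1}] r3c3 has the single candidate 1. So r3c3=1.
Step 10. [r4c1∈{1}] r4c1's peers cover all but 1 ⇒ r4c1=1.

Answer: 3 4 2 1 / 2 1 3 4 / 4 2 1 3 / 1 3 4 2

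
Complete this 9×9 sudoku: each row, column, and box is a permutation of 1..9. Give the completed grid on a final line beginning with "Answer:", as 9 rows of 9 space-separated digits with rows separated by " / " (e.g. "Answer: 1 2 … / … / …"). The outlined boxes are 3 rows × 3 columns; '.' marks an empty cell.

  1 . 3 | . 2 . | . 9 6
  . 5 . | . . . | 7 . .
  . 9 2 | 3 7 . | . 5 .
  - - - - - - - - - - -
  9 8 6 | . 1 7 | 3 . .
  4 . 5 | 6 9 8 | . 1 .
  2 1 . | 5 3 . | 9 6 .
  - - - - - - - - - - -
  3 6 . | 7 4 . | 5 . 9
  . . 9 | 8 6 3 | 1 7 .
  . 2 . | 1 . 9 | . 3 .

Step 1. [r1c4∈{4}] nothing but 4 survives at r1c4, so r1c4=4.
Step 2. [r1c7∈{8}] r1c7 is down to just 8 ⇒ r1c7=8.
Step 3. [r8c9∈{2,4}] across row 8, 2 lands solely at r8c9, so r8c9=2.
Step 4. [r2c3∈{4,8}] r2c3 is the only open cell in box 1 admitting 4, so r2c3=4.
Step 5. [r6c9∈{4,7,8}] r6c9 is the only open cell in row 6 admitting 8 ⇒ r6c9=8.
Step 6. [r3c1∈{6,8}] r3c1 is the only open cell in row 3 admitting 8, so r3c1=8.
Step 7. [r9c9∈{4}] r9c9 has the single candidate 4, so r9c9=4.
Step 8. [r3c9∈{1}] r3c9 is down to just 1. So r3c9=1.
Step 9. [r6c3∈{7}] r6c3's peers cover all but 7. So r6c3=7.
Step 10. [r2c8∈{2}] r2c8's peers cover all but 2, so r2c8=2.
Step 11. [r2c6∈{1,6}] across row 2, 1 lands solely at r2c6 ⇒ r2c6=1.
Step 12. [r7c3∈{1,8}] r7c3 is the only open cell in row 7 admitting 1, so r7c3=1.
Step 13. [r8c1∈{5}] r8c1's peers cover all but 5 ⇒ r8c1=5.
Step 14. [r2c1∈{6}] r2c1 is down to just 6, so r2c1=6.
Step 15. [r4c4∈{2}] r4c4 has the single candidate 2, so r4c4=2.
Step 16. [r3c6∈{6}] r3c6 has the single candidate 6, so r3c6=6.
Step 17. [r8c2∈{4}] r8c2 has the single candidate 4 ⇒ r8c2=4.
Step 18. [r4c9∈{5}] r4c9 has the single candidate 5. So r4c9=5.
Step 19. [r4c8∈{4}] only 4 remains possible at r4c8, so r4c8=4.
Step 20. [r9c3∈{8}] r9c3 is down to just 8, so r9c3=8.
Step 21. [r9c1∈{7}] r9c1's peers cover all but 7 ⇒ r9c1=7.
Step 22. [r9c5∈{5}] r9c5 has the single candidate 5, so r9c5=5.
Step 23. [r5c7∈{2}] r5c7 has the single candidate 2. So r5c7=2.
Step 24. [r9c7∈{6}] only 6 remains possible at r9c7. So r9c7=6.
Step 25. [r3c7∈{4}] r3c7 is down to just 4. So r3c7=4.
Step 26. [r1c6∈{5}] only 5 remains possible at r1c6, so r1c6=5.
Step 27. [r2c5∈{8}] r2c5 is down to just 8. So r2c5=8.
Step 28. [r2c4∈{9}] only 9 remains possible at r2c4. So r2c4=9.
Step 29. [r7c8∈{8}] only 8 remains possible at r7c8 ⇒ r7c8=8.
Step 30. [r5c9∈{7}] r5c9 has the single candidate 7. So r5c9=7.
Step 31. [r5c2∈{3}] r5c2 is down to just 3 ⇒ r5c2=3.
Step 32. [r1c2∈{7}] r1c2's peers cover all but 7, so r1c2=7.
Step 33. [r2c9∈{3}] r2c9's peers cover all but 3. So r2c9=3.
Step 34. [r7c6∈{2}] r7c6 has the single candidate 2 ⇒ r7c6=2.
Step 35. [r6c6∈{4}] r6c6 has the single candidate 4 ⇒ r6c6=4.

Answer: 1 7 3 4 2 5 8 9 6 / 6 5 4 9 8 1 7 2 3 / 8 9 2 3 7 6 4 5 1 / 9 8 6 2 1 7 3 4 5 / 4 3 5 6 9 8 2 1 7 / 2 1 7 5 3 4 9 6 8 / 3 6 1 7 4 2 5 8 9 / 5 4 9 8 6 3 1 7 2 / 7 2 8 1 5 9 6 3 4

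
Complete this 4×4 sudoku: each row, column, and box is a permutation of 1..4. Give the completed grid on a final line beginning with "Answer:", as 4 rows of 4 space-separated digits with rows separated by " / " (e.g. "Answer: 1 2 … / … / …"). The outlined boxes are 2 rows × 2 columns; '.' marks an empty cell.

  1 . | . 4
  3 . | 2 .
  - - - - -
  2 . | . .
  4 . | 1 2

Step 1. [r3c4∈{3}] r3c4 is down to just 3, so r3c4=3.
Step 2. [r2c4∈{1}] nothing but 1 survives at r2c4 ⇒ r2c4=1.
Step 3. [r4c2∈{3}] r4c2 has the single candidate 3. So r4c2=3.
Step 4. [r2c2∈{4}] nothing but 4 survives at r2c2, so r2c2=4.
Step 5. [r3c3∈{4}] r3c3 has the single candidate 4, so r3c3=4.
Step 6. [r1c3∈{3}] r1c3 has the single candidate 3, so r1c3=3.
Step 7. [r3c2∈{1}] nothing but 1 survives at r3c2. So r3c2=1.
Step 8. [r1c2∈{2}] r1c2's peers cover all but 2, so r1c2=2.

Answer: 1 2 3 4 / 3 4 2 1 / 2 1 4 3 / 4 3 1 2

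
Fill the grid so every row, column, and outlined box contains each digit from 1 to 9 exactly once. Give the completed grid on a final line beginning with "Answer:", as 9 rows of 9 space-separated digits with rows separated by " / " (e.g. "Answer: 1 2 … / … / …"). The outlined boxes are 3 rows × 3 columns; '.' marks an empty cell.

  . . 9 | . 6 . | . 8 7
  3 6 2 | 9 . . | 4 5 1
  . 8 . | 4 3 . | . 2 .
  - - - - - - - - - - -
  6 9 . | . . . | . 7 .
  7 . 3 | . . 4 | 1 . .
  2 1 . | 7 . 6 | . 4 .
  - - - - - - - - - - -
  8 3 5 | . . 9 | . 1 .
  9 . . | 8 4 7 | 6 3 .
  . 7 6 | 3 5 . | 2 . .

Step 1. [r4c6∈{1,2,3,5,8}] col 6 places 3 nowhere but r4c6, so r4c6=3.
Step 2. [r9c9∈{4,8,9}] across row 9, 8 lands solely at r9c9 ⇒ r9c9=8.
Step 3. [r5c5∈{2,8,9}] across row 5, 8 lands solely at r5c5. So r5c5=8.
Step 4. [r6c9∈{3,5,9}] in col 9, 3 fits only at r6c9 ⇒ r6c9=3.
Step 5. [r6c7∈{5,8,9}] across row 6, 5 lands solely at r6c7, so r6c7=5.
Step 6. [r4c4∈{1,2,5}] in row 4, 5 fits only at r4c4. So r4c4=5.
Step 7. [r5c4∈{2}] r5c4 is down to just 2. So r5c4=2.
Step 8. [r1c4∈{1}] r1c4's peers cover all but 1, so r1c4=1.
Step 9. [r3c6∈{5}] r3c6 is down to just 5 ⇒ r3c6=5.
Step 10. [r1c2∈{4,5}] across col 2, 4 lands solely at r1c2, so r1c2=4.
Step 11. [r8c3∈{1}] r8c3's peers cover all but 1 ⇒ r8c3=1.
Step 12. [r5c8∈{6,9}] r5c8 is the only open cell in col 8 admitting 6. So r5c8=6.
Step 13. [r5c9∈{9}] r5c9 is down to just 9. So r5c9=9.
Step 14. [r4c3∈{4,8}] across row 4, 4 lands solely at r4c3. So r4c3=4.
Step 15. [r1c6∈{2}] r1c6 has the single candidate 2 ⇒ r1c6=2.
Step 16. [r6c3∈{8}] r6c3 is down to just 8, so r6c3=8.
Step 17. [r9c8∈{9}] only 9 remains possible at r9c8 ⇒ r9c8=9.
Step 18. [r3c7∈{9}] only 9 remains possible at r3c7 ⇒ r3c7=9.
Step 19. [r9c1∈{4}] r9c1's peers cover all but 4. So r9c1=4.
Step 20. [r4c7∈{8}] r4c7 has the single candidate 8 ⇒ r4c7=8.
Step 21. [r2c5∈{7}] r2c5 has the single candidate 7. So r2c5=7.
Step 22. [r3c3∈{7}] r3c3's peers cover all but 7, so r3c3=7.
Step 23. [r4c9∈{2}] r4c9 has the single candidate 2, so r4c9=2.
Step 24. [r2c6∈{8}] r2c6's peers cover all but 8. So r2c6=8.
Step 25. [r7c5∈{2}] r7c5 has the single candidate 2, so r7c5=2.
Step 26. [r3c1∈{1}] nothing but 1 survives at r3c1. So r3c1=1.
Step 27. [r3c9∈{6}] r3c9's peers cover all but 6, so r3c9=6.
Step 28. [r1c1∈{5}] r1c1 is down to just 5 ⇒ r1c1=5.
Step 29. [r4c5∈{1}] nothing but 1 survives at r4c5, so r4c5=1.
Step 30. [r9c6∈{1}] nothing but 1 survives at r9c6. So r9c6=1.
Step 31. [r8c2∈{2}] r8c2's peers cover all but 2 ⇒ r8c2=2.
Step 32. [r7c4∈{6}] r7c4 has the single candidate 6, so r7c4=6.
Step 33. [r5c2∈{5}] r5c2 has the single candidate 5, so r5c2=5.
Step 34. [r7c7∈{7}] nothing but 7 survives at r7c7, so r7c7=7.
Step 35. [r6c5∈{9}] r6c5 has the single candidate 9. So r6c5=9.
Step 36. [r7c9∈{4}] r7c9's peers cover all but 4, so r7c9=4.
Step 37. [r8c9∈{5}] only 5 remains possible at r8c9. So r8c9=5.
Step 38. [r1c7∈{3}] r1c7 has the single candidate 3 ⇒ r1c7=3.

Answer: 5 4 9 1 6 2 3 8 7 / 3 6 2 9 7 8 4 5 1 / 1 8 7 4 3 5 9 2 6 / 6 9 4 5 1 3 8 7 2 / 7 5 3 2 8 4 1 6 9 / 2 1 8 7 9 6 5 4 3 / 8 3 5 6 2 9 7 1 4 / 9 2 1 8 4 7 6 3 5 / 4 7 6 3 5 1 2 9 8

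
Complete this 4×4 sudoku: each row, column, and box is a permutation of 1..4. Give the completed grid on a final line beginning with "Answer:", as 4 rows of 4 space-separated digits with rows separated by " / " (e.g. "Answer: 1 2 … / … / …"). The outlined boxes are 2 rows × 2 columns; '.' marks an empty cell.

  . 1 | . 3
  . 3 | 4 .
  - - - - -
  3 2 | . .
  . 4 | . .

Step 1. [r1c3∈{2}] r1c3's peers cover all but 2 ⇒ r1c3=2.
Step 2. [r3c3∈{1}] only 1 remains possible at r3c3. So r3c3=1.
Step 3. [r4c3∈{3}] r4c3 is down to just 3, so r4c3=3.
Step 4. [r1c1∈{4}] r1c1 is down to just 4 ⇒ r1c1=4.
Step 5. [r2c1∈{2}] r2c1's peers cover all but 2 ⇒ r2c1=2.
Step 6. [r3c4∈{4}] nothing but 4 survives at r3c4, so r3c4=4.
Step 7. [r4c1∈{1}] r4c1 is down to just 1. So r4c1=1.
Step 8. [r4c4∈{2}] r4c4 is down to just 2. So r4c4=2.
Step 9. [r2c4∈{1}] r2c4 has the single candidate 1. So r2c4=1.

Answer: 4 1 2 3 / 2 3 4 1 / 3 2 1 4 / 1 4 3 2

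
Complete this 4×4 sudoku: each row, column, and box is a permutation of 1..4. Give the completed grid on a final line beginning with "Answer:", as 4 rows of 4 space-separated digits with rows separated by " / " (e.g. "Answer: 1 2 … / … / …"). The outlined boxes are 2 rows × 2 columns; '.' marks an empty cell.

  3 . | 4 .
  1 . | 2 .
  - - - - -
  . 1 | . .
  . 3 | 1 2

Step 1. [r3c4∈{3,4}] across col 4, 4 lands solely at r3c4 ⇒ r3c4=4.
Step 2. [r2c4∈{3}] r2c4 has the single candidate 3 ⇒ r2c4=3.
Step 3. [r1c2∈{2}] nothing but 2 survives at r1c2 ⇒ r1c2=2.
Step 4. [r2c2∈{4}] r2c2 has the single candidate 4, so r2c2=4.
Step 5. [r3c1∈{2}] r3c1 has the single candidate 2 ⇒ r3c1=2.
Step 6. [r1c4∈{1}] r1c4 has the single candidate 1 ⇒ r1c4=1.
Step 7. [r3c3∈{3}] nothing but 3 survives at r3c3 ⇒ r3c3=3.
Step 8. [r4c1∈{4}] r4c1's peers cover all but 4 ⇒ r4c1=4.

Answer: 3 2 4 1 / 1 4 2 3 / 2 1 3 4 / 4 3 1 2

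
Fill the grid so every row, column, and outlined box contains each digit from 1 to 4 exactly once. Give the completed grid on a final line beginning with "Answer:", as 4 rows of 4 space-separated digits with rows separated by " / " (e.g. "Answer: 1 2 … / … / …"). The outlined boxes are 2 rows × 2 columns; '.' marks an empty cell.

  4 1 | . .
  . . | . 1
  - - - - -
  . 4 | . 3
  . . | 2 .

Step 1. [r3c1∈{1,2}] row 3 places 2 nowhere but r3c1 ⇒ r3c1=2.
Step 2. [r2c1∈{3}] r2c1 is down to just 3 ⇒ r2c1=3.
Step 3. [r2c3∈{4}] only 4 remains possible at r2c3, so r2c3=4.
Step 4. [r4c1∈{1}] only 1 remains possible at r4c1 ⇒ r4c1=1.
Step 5. [r4c2∈{3}] r4c2's peers cover all but 3, so r4c2=3.
Step 6. [r2c2∈{2}] r2c2's peers cover all but 2, so r2c2=2.
Step 7. [r4c4∈{4}] r4c4's peers cover all but 4 ⇒ r4c4=4.
Step 8. [r1c4∈{2}] r1c4 has the single candidate 2 ⇒ r1c4=2.
Step 9. [r1c3∈{3}] r1c3 is down to just 3. So r1c3=3.
Step 10. [r3c3∈{1}] only 1 remains possible at r3c3. So r3c3=1.

Answer: 4 1 3 2 / 3 2 4 1 / 2 4 1 3 / 1 3 2 4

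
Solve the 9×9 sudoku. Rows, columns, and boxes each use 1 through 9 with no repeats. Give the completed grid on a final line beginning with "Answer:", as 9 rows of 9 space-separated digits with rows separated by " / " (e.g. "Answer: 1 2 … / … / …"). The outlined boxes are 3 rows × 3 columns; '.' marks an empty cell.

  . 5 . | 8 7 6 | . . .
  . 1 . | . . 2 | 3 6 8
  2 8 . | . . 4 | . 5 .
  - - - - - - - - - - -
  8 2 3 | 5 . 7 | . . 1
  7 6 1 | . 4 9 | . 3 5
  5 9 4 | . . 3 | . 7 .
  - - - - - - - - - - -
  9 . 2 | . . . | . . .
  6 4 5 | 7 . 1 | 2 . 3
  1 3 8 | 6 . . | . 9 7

Step 1. [r6c5∈{1,2,6,8}] r6c5 is the only open cell in box 5 admitting 8. So r6c5=8.
Step 2. [r9c7∈{4,5}] across row 9, 4 lands solely at r9c7 ⇒ r9c7=4.
Step 3. [r3c9∈{9}] r3c9 is down to just 9. So r3c9=9.
Step 4. [r7c7∈{1,5,6,8}] across col 7, 5 lands solely at r7c7 ⇒ r7c7=5.
Step 5. [r6c9∈{2,6}] in box 6, 2 fits only at r6c9 ⇒ r6c9=2.
Step 6. [r3c5∈{1,3}] in col 5, 1 fits only at r3c5 ⇒ r3c5=1.
Step 7. [r7c8∈{1,8}] across row 7, 1 lands solely at r7c8, so r7c8=1.
Step 8. [r2c5∈{5,9}] across row 2, 5 lands solely at r2c5 ⇒ r2c5=5.
Step 9. [r2c3∈{7,9}] 7 has one home in row 2: r2c3, so r2c3=7.
Step 10. [r1c9∈{4}] r1c9's peers cover all but 4. So r1c9=4.
Step 11. [r7c4∈{3,4}] r7c4 is the only open cell in row 7 admitting 4, so r7c4=4.
Step 12. [r4c7∈{6,9}] r4c7 is the only open cell in row 4 admitting 9. So r4c7=9.
Step 13. [r7c9∈{6}] r7c9's peers cover all but 6. So r7c9=6.
Step 14. [r2c1∈{4}] r2c1 has the single candidate 4. So r2c1=4.
Step 15. [r8c5∈{9}] only 9 remains possible at r8c5. So r8c5=9.
Step 16. [r7c2∈{7}] r7c2's peers cover all but 7. So r7c2=7.
Step 17. [r4c5∈{6}] r4c5's peers cover all but 6 ⇒ r4c5=6.
Step 18. [r1c1∈{3}] nothing but 3 survives at r1c1. So r1c1=3.
Step 19. [r1c7∈{1}] r1c7's peers cover all but 1, so r1c7=1.
Step 20. [r3c4∈{3}] nothing but 3 survives at r3c4, so r3c4=3.
Step 21. [r1c3∈{9}] r1c3 has the single candidate 9, so r1c3=9.
Step 22. [r9c6∈{5}] nothing but 5 survives at r9c6, so r9c6=5.
Step 23. [r1c8∈{2}] nothing but 2 survives at r1c8, so r1c8=2.
Step 24. [r5c7∈{8}] only 8 remains possible at r5c7, so r5c7=8.
Step 25. [r9c5∈{2}] r9c5 is down to just 2, so r9c5=2.
Step 26. [r4c8∈{4}] r4c8's peers cover all but 4 ⇒ r4c8=4.
Step 27. [r3c7∈{7}] r3c7 has the single candidate 7, so r3c7=7.
Step 28. [r3c3∈{6}] r3c3 is down to just 6. So r3c3=6.
Step 29. [r8c8∈{8}] only 8 remains possible at r8c8. So r8c8=8.
Step 30. [r7c5∈{3}] only 3 remains possible at r7c5 ⇒ r7c5=3.
Step 31. [r7c6∈{8}] r7c6 is down to just 8, so r7c6=8.
Step 32. [r2c4∈{9}] r2c4 has the single candidate 9. So r2c4=9.
Step 33. [r6c7∈{6}] r6c7 has the single candidate 6, so r6c7=6.
Step 34. [r5c4∈{2}] r5c4 has the single candidate 2, so r5c4=2.
Step 35. [r6c4∈{1}] r6c4 has the single candidate 1 ⇒ r6c4=1.

Answer: 3 5 9 8 7 6 1 2 4 / 4 1 7 9 5 2 3 6 8 / 2 8 6 3 1 4 7 5 9 / 8 2 3 5 6 7 9 4 1 / 7 6 1 2 4 9 8 3 5 / 5 9 4 1 8 3 6 7 2 / 9 7 2 4 3 8 5 1 6 / 6 4 5 7 9 1 2 8 3 / 1 3 8 6 2 5 4 9 7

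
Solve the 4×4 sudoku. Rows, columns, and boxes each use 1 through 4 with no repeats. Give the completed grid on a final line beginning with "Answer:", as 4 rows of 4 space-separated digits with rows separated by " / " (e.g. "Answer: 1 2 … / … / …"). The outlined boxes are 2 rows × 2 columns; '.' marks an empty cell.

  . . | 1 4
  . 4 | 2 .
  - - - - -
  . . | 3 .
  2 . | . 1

Step 1. [r2c1∈{1,3}] r2c1 is the only open cell in row 2 admitting 1 ⇒ r2c1=1.
Step 2. [r1c2∈{2,3}] across row 1, 2 lands solely at r1c2. So r1c2=2.
Step 3. [r3c4∈{2}] r3c4 has the single candidate 2 ⇒ r3c4=2.
Step 4. [r1c1∈{3}] r1c1's peers cover all but 3, so r1c1=3.
Step 5. [r3c2∈{1}] r3c2 is down to just 1, so r3c2=1.
Step 6. [r2c4∈{3}] r2c4's peers cover all but 3 ⇒ r2c4=3.
Step 7. [r4c3∈{4}] r4c3 has the single candidate 4, so r4c3=4.
Step 8. [r4c2∈{3}] only 3 remains possible at r4c2 ⇒ r4c2=3.
Step 9. [r3c1∈{4}] r3c1 has the single candidate 4 ⇒ r3c1=4.

Answer: 3 2 1 4 / 1 4 2 3 / 4 1 3 2 / 2 3 4 1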